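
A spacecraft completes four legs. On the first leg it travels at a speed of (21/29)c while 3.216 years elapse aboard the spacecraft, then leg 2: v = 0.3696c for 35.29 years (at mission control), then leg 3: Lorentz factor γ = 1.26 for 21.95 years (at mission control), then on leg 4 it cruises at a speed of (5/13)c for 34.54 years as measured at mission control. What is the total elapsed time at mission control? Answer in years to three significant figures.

Leg 1: γ = 1/√(1 − (21/29)²) = 29/20 = 1.450; Δt_1 = 1.450 × 3.216 = 4.663 years.
Leg 2: 35.29 years is already measured at mission control.
Leg 3: 21.95 years is already measured at mission control.
Leg 4: 34.54 years is already measured at mission control.
Total: 4.663 + 35.29 + 21.95 + 34.54 years.

Δt = 96.4 years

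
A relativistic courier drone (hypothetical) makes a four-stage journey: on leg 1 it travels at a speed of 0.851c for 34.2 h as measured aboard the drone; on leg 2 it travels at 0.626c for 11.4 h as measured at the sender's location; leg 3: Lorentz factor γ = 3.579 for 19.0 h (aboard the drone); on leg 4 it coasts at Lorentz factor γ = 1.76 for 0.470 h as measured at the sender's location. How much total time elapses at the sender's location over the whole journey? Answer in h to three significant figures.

Δt = 145 h

Leg 1: γ = 1/√(1 − 0.851²) = 1/√0.2758 = 1.904; Δt_1 = 1.904 × 34.2 = 65.12 h.
Leg 2: 11.4 h is already measured at the sender's location.
Leg 3: γ = 3.579; Δt_3 = 3.579 × 19.0 = 68.00 h.
Leg 4: 0.470 h is already measured at the sender's location.
Total: 65.12 + 11.40 + 68.00 + 0.4700 h.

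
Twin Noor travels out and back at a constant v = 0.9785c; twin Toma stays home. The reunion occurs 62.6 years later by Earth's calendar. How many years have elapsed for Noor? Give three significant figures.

γ = 1/√(1 − 0.9785²) = 1/√0.04254 = 4.849
Noor's clock measures proper time along the trip: τ = Δt/γ = 62.6/4.849 years.

τ = 12.9 years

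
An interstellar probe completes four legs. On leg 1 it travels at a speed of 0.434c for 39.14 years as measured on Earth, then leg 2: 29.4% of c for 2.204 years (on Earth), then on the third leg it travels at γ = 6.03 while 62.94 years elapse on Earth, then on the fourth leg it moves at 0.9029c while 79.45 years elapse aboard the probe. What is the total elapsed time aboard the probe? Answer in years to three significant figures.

τ = 127 years

Leg 1: γ = 1/√(1 − 0.434²) = 1/√0.8116 = 1.110; τ_1 = 39.14/1.110 = 35.26 years.
Leg 2: β = 0.294; γ = 1/√(1 − 0.294²) = 1/√0.9136 = 1.046; τ_2 = 2.204/1.046 = 2.107 years.
Leg 3: γ = 6.03; τ_3 = 62.94/6.030 = 10.44 years.
Leg 4: 79.45 years is already measured aboard the probe.
Total: 35.26 + 2.107 + 10.44 + 79.45 years.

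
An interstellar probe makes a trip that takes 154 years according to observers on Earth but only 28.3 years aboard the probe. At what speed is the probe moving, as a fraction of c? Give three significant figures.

v = 0.983c

The proper time is measured aboard the probe (both events occur at the probe's location); Δt is measured on Earth. γ = Δt/τ = 154/28.3 = 5.442.
β = √(1 − 1/γ²) = √(1 − 0.03377) = √0.9662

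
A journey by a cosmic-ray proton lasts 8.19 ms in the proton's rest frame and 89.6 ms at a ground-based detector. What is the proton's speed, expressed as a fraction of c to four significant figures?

The proper time is measured in the proton's rest frame (both events occur at the proton's location); Δt is measured at a ground-based detector. γ = Δt/τ = 89.6/8.19 = 10.94.
β = √(1 − 1/γ²) = √(1 − 0.008355) = √0.9916

v = 0.9958c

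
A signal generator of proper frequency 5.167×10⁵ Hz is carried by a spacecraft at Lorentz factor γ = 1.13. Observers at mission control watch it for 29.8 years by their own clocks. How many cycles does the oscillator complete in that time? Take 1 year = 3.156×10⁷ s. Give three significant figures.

γ = 1.13
During 29.8 years of lab time, the oscillator's proper time advances by τ = Δt/γ = 29.8/1.130 = 26.37 years = 8.323×10⁸ s.
N = f × τ = 5.167×10⁵ × 8.323×10⁸ = 4.300×10¹⁴.

N = 4.30×10¹⁴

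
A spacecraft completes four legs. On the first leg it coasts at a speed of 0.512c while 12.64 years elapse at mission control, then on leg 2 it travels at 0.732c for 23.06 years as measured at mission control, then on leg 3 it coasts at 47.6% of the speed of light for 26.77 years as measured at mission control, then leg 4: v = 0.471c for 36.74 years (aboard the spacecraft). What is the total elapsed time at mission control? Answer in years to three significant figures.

Leg 1: 12.64 years is already measured at mission control.
Leg 2: 23.06 years is already measured at mission control.
Leg 3: 26.77 years is already measured at mission control.
Leg 4: γ = 1/√(1 − 0.471²) = 1/√0.7782 = 1.134; Δt_4 = 1.134 × 36.74 = 41.65 years.
Total: 12.64 + 23.06 + 26.77 + 41.65 years.

Δt = 104 years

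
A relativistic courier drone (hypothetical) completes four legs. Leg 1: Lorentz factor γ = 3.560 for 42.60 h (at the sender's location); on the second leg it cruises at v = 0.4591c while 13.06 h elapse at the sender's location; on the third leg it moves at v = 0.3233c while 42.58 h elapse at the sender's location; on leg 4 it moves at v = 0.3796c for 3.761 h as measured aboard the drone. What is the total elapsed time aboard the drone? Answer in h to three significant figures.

Leg 1: γ = 3.560; τ_1 = 42.60/3.560 = 11.97 h.
Leg 2: γ = 1/√(1 − 0.4591²) = 1/√0.7892 = 1.126; τ_2 = 13.06/1.126 = 11.60 h.
Leg 3: γ = 1/√(1 − 0.3233²) = 1/√0.8955 = 1.057; τ_3 = 42.58/1.057 = 40.29 h.
Leg 4: 3.761 h is already measured aboard the drone.
Total: 11.97 + 11.60 + 40.29 + 3.761 h.

τ = 67.6 h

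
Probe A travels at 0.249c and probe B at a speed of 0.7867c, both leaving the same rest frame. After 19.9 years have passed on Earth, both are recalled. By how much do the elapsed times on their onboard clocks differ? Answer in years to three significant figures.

|τ_A − τ_B| = 6.99 years

A: γ = 1/√(1 − 0.249²) = 1/√0.9380 = 1.033; τ_A = 19.9/1.033 = 19.27 years.
B: γ = 1/√(1 − 0.7867²) = 1/√0.3811 = 1.620; τ_B = 19.9/1.620 = 12.28 years.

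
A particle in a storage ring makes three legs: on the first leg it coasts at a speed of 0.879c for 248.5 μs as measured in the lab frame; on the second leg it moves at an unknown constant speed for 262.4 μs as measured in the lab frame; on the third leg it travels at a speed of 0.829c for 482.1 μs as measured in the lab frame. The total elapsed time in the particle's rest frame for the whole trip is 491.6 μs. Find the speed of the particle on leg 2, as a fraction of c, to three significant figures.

β = 0.919

Leg 1: γ = 1/√(1 − 0.879²) = 1/√0.2274 = 2.097; τ_1 = 248.5/2.097 = 118.5 μs.
Leg 2: speed unknown; τ_2 = 262.4/γ_2.
Leg 3: γ = 1/√(1 − 0.829²) = 1/√0.3128 = 1.788; τ_3 = 482.1/1.788 = 269.6 μs.
Total proper time: 118.5 + τ_2 + 269.6 = 491.6, so τ_2 = 491.6 − 388.1 = 103.5 μs.
γ_2 = 262.4/103.5 = 2.535; β = √(1 − 1/γ²) = √0.8444.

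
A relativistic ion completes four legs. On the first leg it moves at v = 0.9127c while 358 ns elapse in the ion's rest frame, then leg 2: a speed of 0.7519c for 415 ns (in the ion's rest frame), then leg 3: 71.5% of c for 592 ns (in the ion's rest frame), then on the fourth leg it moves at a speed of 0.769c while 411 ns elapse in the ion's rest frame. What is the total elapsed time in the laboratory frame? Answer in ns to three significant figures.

Δt = 3000 ns

Leg 1: γ = 1/√(1 − 0.9127²) = 1/√0.1670 = 2.447; Δt_1 = 2.447 × 358 = 876.1 ns.
Leg 2: γ = 1/√(1 − 0.7519²) = 1/√0.4346 = 1.517; Δt_2 = 1.517 × 415 = 629.5 ns.
Leg 3: β = 0.715; γ = 1/√(1 − 0.715²) = 1/√0.4888 = 1.430; Δt_3 = 1.430 × 592 = 846.8 ns.
Leg 4: γ = 1/√(1 − 0.769²) = 1/√0.4086 = 1.564; Δt_4 = 1.564 × 411 = 642.9 ns.
Total: 876.1 + 629.5 + 846.8 + 642.9 ns.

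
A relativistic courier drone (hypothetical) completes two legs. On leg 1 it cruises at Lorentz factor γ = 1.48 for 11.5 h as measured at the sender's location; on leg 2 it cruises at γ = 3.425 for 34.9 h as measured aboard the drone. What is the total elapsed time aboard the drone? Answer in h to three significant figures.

τ = 42.7 h

Leg 1: γ = 1.48; τ_1 = 11.5/1.480 = 7.770 h.
Leg 2: 34.9 h is already measured aboard the drone.
Total: 7.770 + 34.90 h.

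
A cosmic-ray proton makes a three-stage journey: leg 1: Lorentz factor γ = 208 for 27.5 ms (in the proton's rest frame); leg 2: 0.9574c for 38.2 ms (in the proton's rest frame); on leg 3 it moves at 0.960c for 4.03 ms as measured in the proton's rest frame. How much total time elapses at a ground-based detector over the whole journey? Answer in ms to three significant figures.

Leg 1: γ = 208; Δt_1 = 208.0 × 27.5 = 5720 ms.
Leg 2: γ = 1/√(1 − 0.9574²) = 1/√0.08339 = 3.463; Δt_2 = 3.463 × 38.2 = 132.3 ms.
Leg 3: γ = 1/√(1 − 0.960²) = 25/7 ≈ 3.571; Δt_3 = 3.571 × 4.03 = 14.39 ms.
Total: 5720 + 132.3 + 14.39 ms.

Δt = 5870 ms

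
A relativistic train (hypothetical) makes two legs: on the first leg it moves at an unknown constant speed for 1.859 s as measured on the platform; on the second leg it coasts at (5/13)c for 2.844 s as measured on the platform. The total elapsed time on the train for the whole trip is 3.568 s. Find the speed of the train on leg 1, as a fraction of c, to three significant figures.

Leg 1: speed unknown; τ_1 = 1.859/γ_1.
Leg 2: γ = 1/√(1 − (5/13)²) = 13/12 ≈ 1.083; τ_2 = 2.844/1.083 = 2.625 s.
Total proper time: τ_1 + 2.625 = 3.568, so τ_1 = 3.568 − 2.625 = 0.9428 s.
γ_1 = 1.859/0.9428 = 1.972; β = √(1 − 1/γ²) = √0.7428.

β = 0.862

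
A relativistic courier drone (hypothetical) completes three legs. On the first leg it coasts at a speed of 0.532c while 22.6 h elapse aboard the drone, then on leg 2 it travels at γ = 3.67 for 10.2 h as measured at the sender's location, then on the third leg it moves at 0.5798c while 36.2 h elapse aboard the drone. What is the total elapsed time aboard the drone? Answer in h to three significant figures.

τ = 61.6 h

Leg 1: 22.6 h is already measured aboard the drone.
Leg 2: γ = 3.67; τ_2 = 10.2/3.670 = 2.779 h.
Leg 3: 36.2 h is already measured aboard the drone.
Total: 22.60 + 2.779 + 36.20 h.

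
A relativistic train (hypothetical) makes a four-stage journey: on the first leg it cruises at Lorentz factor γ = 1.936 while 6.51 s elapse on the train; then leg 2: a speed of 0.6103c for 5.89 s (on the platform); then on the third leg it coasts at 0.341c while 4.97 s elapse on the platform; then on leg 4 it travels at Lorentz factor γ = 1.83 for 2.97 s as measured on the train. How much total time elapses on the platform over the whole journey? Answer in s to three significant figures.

Δt = 28.9 s

Leg 1: γ = 1.936; Δt_1 = 1.936 × 6.51 = 12.60 s.
Leg 2: 5.89 s is already measured on the platform.
Leg 3: 4.97 s is already measured on the platform.
Leg 4: γ = 1.83; Δt_4 = 1.830 × 2.97 = 5.435 s.
Total: 12.60 + 5.890 + 4.970 + 5.435 s.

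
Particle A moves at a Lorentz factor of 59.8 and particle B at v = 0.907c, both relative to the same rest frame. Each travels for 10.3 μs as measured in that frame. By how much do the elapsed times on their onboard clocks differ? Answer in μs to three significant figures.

|τ_A − τ_B| = 4.17 μs

A: γ = 59.8; τ_A = 10.3/59.80 = 0.1722 μs.
B: γ = 1/√(1 − 0.907²) = 1/√0.1774 = 2.375; τ_B = 10.3/2.375 = 4.338 μs.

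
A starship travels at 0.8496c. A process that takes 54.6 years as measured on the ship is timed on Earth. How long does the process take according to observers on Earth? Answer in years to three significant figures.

Δt = 104 years

γ = 1/√(1 − 0.8496²) = 1/√0.2782 = 1.896
The interval measured on the ship is the proper time (both events occur at the same place in that frame); the lab-frame interval is Δt = γτ = 1.896 × 54.6 years.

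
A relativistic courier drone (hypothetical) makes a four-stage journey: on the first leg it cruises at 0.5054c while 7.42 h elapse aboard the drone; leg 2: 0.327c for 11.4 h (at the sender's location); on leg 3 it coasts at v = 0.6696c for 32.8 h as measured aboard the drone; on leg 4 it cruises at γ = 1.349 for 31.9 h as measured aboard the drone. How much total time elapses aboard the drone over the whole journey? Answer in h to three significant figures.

τ = 82.9 h

Leg 1: 7.42 h is already measured aboard the drone.
Leg 2: γ = 1/√(1 − 0.327²) = 1/√0.8931 = 1.058; τ_2 = 11.4/1.058 = 10.77 h.
Leg 3: 32.8 h is already measured aboard the drone.
Leg 4: 31.9 h is already measured aboard the drone.
Total: 7.420 + 10.77 + 32.80 + 31.90 h.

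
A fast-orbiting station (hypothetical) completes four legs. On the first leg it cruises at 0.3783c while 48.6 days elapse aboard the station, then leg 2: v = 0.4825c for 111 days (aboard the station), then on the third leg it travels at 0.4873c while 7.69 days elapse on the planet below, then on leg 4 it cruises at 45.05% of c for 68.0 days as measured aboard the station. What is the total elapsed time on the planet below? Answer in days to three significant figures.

Δt = 263 days

Leg 1: γ = 1/√(1 − 0.3783²) = 1/√0.8569 = 1.080; Δt_1 = 1.080 × 48.6 = 52.50 days.
Leg 2: γ = 1/√(1 − 0.4825²) = 1/√0.7672 = 1.142; Δt_2 = 1.142 × 111 = 126.7 days.
Leg 3: 7.69 days is already measured on the planet below.
Leg 4: β = 0.4505; γ = 1/√(1 − 0.4505²) = 1/√0.7970 = 1.120; Δt_4 = 1.120 × 68.0 = 76.17 days.
Total: 52.50 + 126.7 + 7.690 + 76.17 days.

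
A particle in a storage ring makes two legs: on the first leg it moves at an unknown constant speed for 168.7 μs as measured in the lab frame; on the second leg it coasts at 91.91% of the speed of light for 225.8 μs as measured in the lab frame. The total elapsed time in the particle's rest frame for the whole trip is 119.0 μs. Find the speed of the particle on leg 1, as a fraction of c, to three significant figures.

β = 0.984

Leg 1: speed unknown; τ_1 = 168.7/γ_1.
Leg 2: β = 0.9191; γ = 1/√(1 − 0.9191²) = 1/√0.1553 = 2.538; τ_2 = 225.8/2.538 = 88.97 μs.
Total proper time: τ_1 + 88.97 = 119.0, so τ_1 = 119.0 − 88.97 = 30.03 μs.
γ_1 = 168.7/30.03 = 5.618; β = √(1 − 1/γ²) = √0.9683.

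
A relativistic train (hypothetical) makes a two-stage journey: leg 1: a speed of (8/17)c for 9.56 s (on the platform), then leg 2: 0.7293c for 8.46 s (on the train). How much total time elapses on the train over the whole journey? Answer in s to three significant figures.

τ = 16.9 s

Leg 1: γ = 1/√(1 − (8/17)²) = 17/15 ≈ 1.133; τ_1 = 9.56/1.133 = 8.435 s.
Leg 2: 8.46 s is already measured on the train.
Total: 8.435 + 8.460 s.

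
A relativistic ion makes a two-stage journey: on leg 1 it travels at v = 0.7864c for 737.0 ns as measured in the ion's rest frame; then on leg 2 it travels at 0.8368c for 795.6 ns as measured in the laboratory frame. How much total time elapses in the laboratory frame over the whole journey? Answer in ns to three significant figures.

Leg 1: γ = 1/√(1 − 0.7864²) = 1/√0.3816 = 1.619; Δt_1 = 1.619 × 737.0 = 1193 ns.
Leg 2: 795.6 ns is already measured in the laboratory frame.
Total: 1193 + 795.6 ns.

Δt = 1990 ns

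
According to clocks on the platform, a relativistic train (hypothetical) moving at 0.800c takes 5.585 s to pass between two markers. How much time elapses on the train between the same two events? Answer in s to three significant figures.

τ = 3.35 s

γ = 1/√(1 − 0.800²) = 5/3 ≈ 1.667
The interval measured on the platform is the dilated one; the clock on the train measures the proper time τ = Δt/γ = 5.585/1.667 s.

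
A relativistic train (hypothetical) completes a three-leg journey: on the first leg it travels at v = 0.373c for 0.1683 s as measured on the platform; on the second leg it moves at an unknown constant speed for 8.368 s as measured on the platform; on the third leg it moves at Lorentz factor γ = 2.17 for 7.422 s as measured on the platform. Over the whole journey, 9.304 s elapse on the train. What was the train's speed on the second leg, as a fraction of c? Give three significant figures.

β = 0.729

Leg 1: γ = 1/√(1 − 0.373²) = 1/√0.8609 = 1.078; τ_1 = 0.1683/1.078 = 0.1562 s.
Leg 2: speed unknown; τ_2 = 8.368/γ_2.
Leg 3: γ = 2.17; τ_3 = 7.422/2.170 = 3.420 s.
Total proper time: 0.1562 + τ_2 + 3.420 = 9.304, so τ_2 = 9.304 − 3.576 = 5.728 s.
γ_2 = 8.368/5.728 = 1.461; β = √(1 − 1/γ²) = √0.5315.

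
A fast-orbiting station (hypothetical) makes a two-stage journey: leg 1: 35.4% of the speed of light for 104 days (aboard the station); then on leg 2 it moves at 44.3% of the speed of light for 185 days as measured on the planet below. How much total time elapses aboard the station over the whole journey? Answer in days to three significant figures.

τ = 270 days

Leg 1: 104 days is already measured aboard the station.
Leg 2: β = 0.443; γ = 1/√(1 − 0.443²) = 1/√0.8038 = 1.115; τ_2 = 185/1.115 = 165.9 days.
Total: 104.0 + 165.9 days.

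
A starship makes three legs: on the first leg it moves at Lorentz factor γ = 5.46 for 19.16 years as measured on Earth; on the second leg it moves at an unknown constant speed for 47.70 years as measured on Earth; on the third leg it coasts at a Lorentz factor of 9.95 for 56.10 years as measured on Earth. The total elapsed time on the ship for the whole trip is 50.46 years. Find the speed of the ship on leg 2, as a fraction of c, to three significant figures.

β = 0.500

Leg 1: γ = 5.46; τ_1 = 19.16/5.460 = 3.509 years.
Leg 2: speed unknown; τ_2 = 47.70/γ_2.
Leg 3: γ = 9.95; τ_3 = 56.10/9.950 = 5.638 years.
Total proper time: 3.509 + τ_2 + 5.638 = 50.46, so τ_2 = 50.46 − 9.147 = 41.31 years.
γ_2 = 47.70/41.31 = 1.155; β = √(1 − 1/γ²) = √0.2499.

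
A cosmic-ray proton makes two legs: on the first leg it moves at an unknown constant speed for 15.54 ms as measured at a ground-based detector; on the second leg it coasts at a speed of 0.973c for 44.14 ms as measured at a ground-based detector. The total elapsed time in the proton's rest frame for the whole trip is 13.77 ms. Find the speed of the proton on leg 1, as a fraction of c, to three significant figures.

β = 0.973

Leg 1: speed unknown; τ_1 = 15.54/γ_1.
Leg 2: γ = 1/√(1 − 0.973²) = 1/√0.05327 = 4.333; τ_2 = 44.14/4.333 = 10.19 ms.
Total proper time: τ_1 + 10.19 = 13.77, so τ_1 = 13.77 − 10.19 = 3.582 ms.
γ_1 = 15.54/3.582 = 4.338; β = √(1 − 1/γ²) = √0.9469.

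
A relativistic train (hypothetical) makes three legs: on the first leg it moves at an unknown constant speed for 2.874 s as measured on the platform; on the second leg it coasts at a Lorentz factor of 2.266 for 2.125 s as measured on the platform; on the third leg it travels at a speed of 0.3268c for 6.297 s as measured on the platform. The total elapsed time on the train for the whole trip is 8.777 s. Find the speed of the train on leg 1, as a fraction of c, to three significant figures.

β = 0.754

Leg 1: speed unknown; τ_1 = 2.874/γ_1.
Leg 2: γ = 2.266; τ_2 = 2.125/2.266 = 0.9378 s.
Leg 3: γ = 1/√(1 − 0.3268²) = 1/√0.8932 = 1.058; τ_3 = 6.297/1.058 = 5.951 s.
Total proper time: τ_1 + 0.9378 + 5.951 = 8.777, so τ_1 = 8.777 − 6.889 = 1.888 s.
γ_1 = 2.874/1.888 = 1.522; β = √(1 − 1/γ²) = √0.5685.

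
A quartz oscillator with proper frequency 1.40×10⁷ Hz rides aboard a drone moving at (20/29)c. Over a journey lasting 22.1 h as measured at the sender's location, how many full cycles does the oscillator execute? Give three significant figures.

N = 8.07×10¹¹

γ = 1/√(1 − (20/29)²) = 29/21 ≈ 1.381
The oscillator's own cycle count is N = f × τ where τ is the proper time aboard the drone. τ = Δt/γ = 22.1/1.381 = 16.00 h = 5.761×10⁴ s.
N = 1.40×10⁷ × 5.761×10⁴ = 8.066×10¹¹.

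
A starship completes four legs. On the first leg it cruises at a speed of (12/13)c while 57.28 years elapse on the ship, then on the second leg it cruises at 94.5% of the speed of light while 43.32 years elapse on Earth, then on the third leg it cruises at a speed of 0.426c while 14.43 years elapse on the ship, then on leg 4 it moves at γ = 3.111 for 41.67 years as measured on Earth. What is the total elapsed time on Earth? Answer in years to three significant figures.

Leg 1: γ = 1/√(1 − (12/13)²) = 13/5 = 2.600; Δt_1 = 2.600 × 57.28 = 148.9 years.
Leg 2: 43.32 years is already measured on Earth.
Leg 3: γ = 1/√(1 − 0.426²) = 1/√0.8185 = 1.105; Δt_3 = 1.105 × 14.43 = 15.95 years.
Leg 4: 41.67 years is already measured on Earth.
Total: 148.9 + 43.32 + 15.95 + 41.67 years.

Δt = 250 years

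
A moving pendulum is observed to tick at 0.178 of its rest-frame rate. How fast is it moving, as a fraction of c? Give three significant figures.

β = 0.984

Rate ratio = 1/γ, so γ = 1/0.178 = 5.618.
β = √(1 − 1/γ²) = √(1 − 0.178²) = √0.9683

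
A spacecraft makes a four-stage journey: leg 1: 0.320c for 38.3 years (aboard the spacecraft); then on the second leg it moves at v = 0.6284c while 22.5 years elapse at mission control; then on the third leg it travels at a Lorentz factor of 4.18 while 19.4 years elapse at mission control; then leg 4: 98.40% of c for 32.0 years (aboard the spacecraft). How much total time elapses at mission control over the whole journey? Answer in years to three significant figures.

Δt = 262 years

Leg 1: γ = 1/√(1 − 0.320²) = 1/√0.8976 = 1.056; Δt_1 = 1.056 × 38.3 = 40.43 years.
Leg 2: 22.5 years is already measured at mission control.
Leg 3: 19.4 years is already measured at mission control.
Leg 4: β = 0.9840; γ = 1/√(1 − 0.9840²) = 1/√0.03174 = 5.613; Δt_4 = 5.613 × 32.0 = 179.6 years.
Total: 40.43 + 22.50 + 19.40 + 179.6 years.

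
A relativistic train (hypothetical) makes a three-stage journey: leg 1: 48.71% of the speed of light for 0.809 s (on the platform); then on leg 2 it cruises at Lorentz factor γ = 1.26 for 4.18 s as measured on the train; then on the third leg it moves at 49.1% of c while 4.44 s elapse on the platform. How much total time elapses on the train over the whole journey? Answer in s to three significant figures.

Leg 1: β = 0.4871; γ = 1/√(1 − 0.4871²) = 1/√0.7627 = 1.145; τ_1 = 0.809/1.145 = 0.7065 s.
Leg 2: 4.18 s is already measured on the train.
Leg 3: β = 0.491; γ = 1/√(1 − 0.491²) = 1/√0.7589 = 1.148; τ_3 = 4.44/1.148 = 3.868 s.
Total: 0.7065 + 4.180 + 3.868 s.

τ = 8.75 s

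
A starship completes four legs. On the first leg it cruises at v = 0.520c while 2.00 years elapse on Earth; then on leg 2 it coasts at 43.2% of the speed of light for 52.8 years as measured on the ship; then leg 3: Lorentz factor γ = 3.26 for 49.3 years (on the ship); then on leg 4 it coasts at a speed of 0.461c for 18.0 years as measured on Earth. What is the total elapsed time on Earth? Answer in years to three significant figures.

Δt = 239 years

Leg 1: 2.00 years is already measured on Earth.
Leg 2: β = 0.432; γ = 1/√(1 − 0.432²) = 1/√0.8134 = 1.109; Δt_2 = 1.109 × 52.8 = 58.54 years.
Leg 3: γ = 3.26; Δt_3 = 3.260 × 49.3 = 160.7 years.
Leg 4: 18.0 years is already measured on Earth.
Total: 2.000 + 58.54 + 160.7 + 18.00 years.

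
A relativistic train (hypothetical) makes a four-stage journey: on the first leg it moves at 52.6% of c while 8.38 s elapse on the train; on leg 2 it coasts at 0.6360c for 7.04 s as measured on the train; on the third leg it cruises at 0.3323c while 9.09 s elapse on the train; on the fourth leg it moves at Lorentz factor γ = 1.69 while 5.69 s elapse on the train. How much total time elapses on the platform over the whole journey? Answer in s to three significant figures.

Leg 1: β = 0.526; γ = 1/√(1 − 0.526²) = 1/√0.7233 = 1.176; Δt_1 = 1.176 × 8.38 = 9.853 s.
Leg 2: γ = 1/√(1 − 0.6360²) = 1/√0.5955 = 1.296; Δt_2 = 1.296 × 7.04 = 9.123 s.
Leg 3: γ = 1/√(1 − 0.3323²) = 1/√0.8896 = 1.060; Δt_3 = 1.060 × 9.09 = 9.638 s.
Leg 4: γ = 1.69; Δt_4 = 1.690 × 5.69 = 9.616 s.
Total: 9.853 + 9.123 + 9.638 + 9.616 s.

Δt = 38.2 s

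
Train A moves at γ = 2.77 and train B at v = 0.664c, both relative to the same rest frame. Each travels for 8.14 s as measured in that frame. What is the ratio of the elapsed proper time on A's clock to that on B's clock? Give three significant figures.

τ_A/τ_B = 0.483

A: γ = 2.77. B: γ = 1/√(1 − 0.664²) = 1/√0.5591 = 1.337.
τ_A/τ_B = γ_B/γ_A = 1.337/2.770 = 0.4828, so τ_A/τ_B = 0.4828.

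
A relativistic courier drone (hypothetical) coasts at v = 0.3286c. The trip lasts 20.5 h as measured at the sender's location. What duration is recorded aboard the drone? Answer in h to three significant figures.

γ = 1/√(1 − 0.3286²) = 1/√0.8920 = 1.059
The interval measured at the sender's location is the dilated one; the clock aboard the drone measures the proper time τ = Δt/γ = 20.5/1.059 h.

τ = 19.4 h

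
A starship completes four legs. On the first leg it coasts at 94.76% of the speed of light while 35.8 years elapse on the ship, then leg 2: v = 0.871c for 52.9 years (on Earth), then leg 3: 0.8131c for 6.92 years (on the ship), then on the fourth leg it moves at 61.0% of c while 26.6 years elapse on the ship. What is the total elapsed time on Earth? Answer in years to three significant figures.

Leg 1: β = 0.9476; γ = 1/√(1 − 0.9476²) = 1/√0.1021 = 3.130; Δt_1 = 3.130 × 35.8 = 112.1 years.
Leg 2: 52.9 years is already measured on Earth.
Leg 3: γ = 1/√(1 − 0.8131²) = 1/√0.3389 = 1.718; Δt_3 = 1.718 × 6.92 = 11.89 years.
Leg 4: β = 0.610; γ = 1/√(1 − 0.610²) = 1/√0.6279 = 1.262; Δt_4 = 1.262 × 26.6 = 33.57 years.
Total: 112.1 + 52.90 + 11.89 + 33.57 years.

Δt = 210 years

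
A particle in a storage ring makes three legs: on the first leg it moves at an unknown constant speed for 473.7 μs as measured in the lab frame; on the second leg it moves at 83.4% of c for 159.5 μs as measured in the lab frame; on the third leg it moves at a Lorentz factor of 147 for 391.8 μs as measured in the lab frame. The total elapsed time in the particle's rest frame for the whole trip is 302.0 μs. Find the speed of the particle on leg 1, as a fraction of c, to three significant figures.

β = 0.895

Leg 1: speed unknown; τ_1 = 473.7/γ_1.
Leg 2: β = 0.834; γ = 1/√(1 − 0.834²) = 1/√0.3044 = 1.812; τ_2 = 159.5/1.812 = 88.01 μs.
Leg 3: γ = 147; τ_3 = 391.8/147.0 = 2.665 μs.
Total proper time: τ_1 + 88.01 + 2.665 = 302.0, so τ_1 = 302.0 − 90.67 = 211.3 μs.
γ_1 = 473.7/211.3 = 2.242; β = √(1 − 1/γ²) = √0.8010.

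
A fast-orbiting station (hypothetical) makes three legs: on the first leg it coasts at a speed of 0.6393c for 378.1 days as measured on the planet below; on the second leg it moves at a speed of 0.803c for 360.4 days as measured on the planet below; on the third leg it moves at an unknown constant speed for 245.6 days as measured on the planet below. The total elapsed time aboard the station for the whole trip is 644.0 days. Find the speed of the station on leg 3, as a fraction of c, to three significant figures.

β = 0.826

Leg 1: γ = 1/√(1 − 0.6393²) = 1/√0.5913 = 1.300; τ_1 = 378.1/1.300 = 290.7 days.
Leg 2: γ = 1/√(1 − 0.803²) = 1/√0.3552 = 1.678; τ_2 = 360.4/1.678 = 214.8 days.
Leg 3: speed unknown; τ_3 = 245.6/γ_3.
Total proper time: 290.7 + 214.8 + τ_3 = 644.0, so τ_3 = 644.0 − 505.5 = 138.5 days.
γ_3 = 245.6/138.5 = 1.774; β = √(1 − 1/γ²) = √0.6821.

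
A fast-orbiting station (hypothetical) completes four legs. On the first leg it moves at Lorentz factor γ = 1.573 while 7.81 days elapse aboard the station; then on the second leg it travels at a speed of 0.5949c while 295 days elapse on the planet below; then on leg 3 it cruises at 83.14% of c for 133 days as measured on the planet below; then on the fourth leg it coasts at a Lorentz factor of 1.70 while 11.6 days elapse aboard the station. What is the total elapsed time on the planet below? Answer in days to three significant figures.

Leg 1: γ = 1.573; Δt_1 = 1.573 × 7.81 = 12.29 days.
Leg 2: 295 days is already measured on the planet below.
Leg 3: 133 days is already measured on the planet below.
Leg 4: γ = 1.70; Δt_4 = 1.700 × 11.6 = 19.72 days.
Total: 12.29 + 295.0 + 133.0 + 19.72 days.

Δt = 460 days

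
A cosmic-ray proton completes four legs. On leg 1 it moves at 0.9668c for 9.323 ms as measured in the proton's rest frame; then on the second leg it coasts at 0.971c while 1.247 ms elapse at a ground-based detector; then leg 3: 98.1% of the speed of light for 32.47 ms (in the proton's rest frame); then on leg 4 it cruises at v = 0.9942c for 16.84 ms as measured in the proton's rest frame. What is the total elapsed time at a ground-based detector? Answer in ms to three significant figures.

Δt = 362 ms

Leg 1: γ = 1/√(1 − 0.9668²) = 1/√0.06530 = 3.913; Δt_1 = 3.913 × 9.323 = 36.48 ms.
Leg 2: 1.247 ms is already measured at a ground-based detector.
Leg 3: β = 0.981; γ = 1/√(1 − 0.981²) = 1/√0.03764 = 5.154; Δt_3 = 5.154 × 32.47 = 167.4 ms.
Leg 4: γ = 1/√(1 − 0.9942²) = 1/√0.01157 = 9.298; Δt_4 = 9.298 × 16.84 = 156.6 ms.
Total: 36.48 + 1.247 + 167.4 + 156.6 ms.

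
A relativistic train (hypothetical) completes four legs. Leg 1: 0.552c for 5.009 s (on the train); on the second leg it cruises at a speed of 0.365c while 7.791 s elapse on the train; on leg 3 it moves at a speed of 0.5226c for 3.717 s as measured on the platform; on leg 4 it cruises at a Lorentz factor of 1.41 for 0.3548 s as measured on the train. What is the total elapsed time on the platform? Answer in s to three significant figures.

Leg 1: γ = 1/√(1 − 0.552²) = 1/√0.6953 = 1.199; Δt_1 = 1.199 × 5.009 = 6.007 s.
Leg 2: γ = 1/√(1 − 0.365²) = 1/√0.8668 = 1.074; Δt_2 = 1.074 × 7.791 = 8.368 s.
Leg 3: 3.717 s is already measured on the platform.
Leg 4: γ = 1.41; Δt_4 = 1.410 × 0.3548 = 0.5003 s.
Total: 6.007 + 8.368 + 3.717 + 0.5003 s.

Δt = 18.6 s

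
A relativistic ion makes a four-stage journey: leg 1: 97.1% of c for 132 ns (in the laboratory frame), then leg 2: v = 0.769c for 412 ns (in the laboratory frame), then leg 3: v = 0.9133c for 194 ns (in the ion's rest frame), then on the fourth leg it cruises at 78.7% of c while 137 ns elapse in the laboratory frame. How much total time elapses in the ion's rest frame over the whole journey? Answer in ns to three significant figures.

τ = 573 ns

Leg 1: β = 0.971; γ = 1/√(1 − 0.971²) = 1/√0.05716 = 4.183; τ_1 = 132/4.183 = 31.56 ns.
Leg 2: γ = 1/√(1 − 0.769²) = 1/√0.4086 = 1.564; τ_2 = 412/1.564 = 263.4 ns.
Leg 3: 194 ns is already measured in the ion's rest frame.
Leg 4: β = 0.787; γ = 1/√(1 − 0.787²) = 1/√0.3806 = 1.621; τ_4 = 137/1.621 = 84.52 ns.
Total: 31.56 + 263.4 + 194.0 + 84.52 ns.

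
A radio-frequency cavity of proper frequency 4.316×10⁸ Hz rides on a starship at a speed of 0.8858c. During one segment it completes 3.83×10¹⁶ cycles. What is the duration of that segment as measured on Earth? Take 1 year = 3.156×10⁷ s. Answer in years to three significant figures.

Δt = 6.06 years

γ = 1/√(1 − 0.8858²) = 1/√0.2154 = 2.155
Proper time for N cycles: τ = N/f = 3.83×10¹⁶/(4.316×10⁸) = 8.874×10⁷ s = 2.812 years.
Lab-frame duration Δt = γτ = 2.155 × 2.812 = 6.059 years.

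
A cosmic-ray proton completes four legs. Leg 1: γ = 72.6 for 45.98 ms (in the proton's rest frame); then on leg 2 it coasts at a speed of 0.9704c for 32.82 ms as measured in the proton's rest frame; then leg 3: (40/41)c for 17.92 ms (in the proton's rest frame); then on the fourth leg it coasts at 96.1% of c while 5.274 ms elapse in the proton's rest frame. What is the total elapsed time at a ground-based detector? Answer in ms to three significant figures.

Δt = 3570 ms

Leg 1: γ = 72.6; Δt_1 = 72.60 × 45.98 = 3338 ms.
Leg 2: γ = 1/√(1 − 0.9704²) = 1/√0.05832 = 4.141; Δt_2 = 4.141 × 32.82 = 135.9 ms.
Leg 3: γ = 1/√(1 − (40/41)²) = 41/9 ≈ 4.556; Δt_3 = 4.556 × 17.92 = 81.64 ms.
Leg 4: β = 0.961; γ = 1/√(1 − 0.961²) = 1/√0.07648 = 3.616; Δt_4 = 3.616 × 5.274 = 19.07 ms.
Total: 3338 + 135.9 + 81.64 + 19.07 ms.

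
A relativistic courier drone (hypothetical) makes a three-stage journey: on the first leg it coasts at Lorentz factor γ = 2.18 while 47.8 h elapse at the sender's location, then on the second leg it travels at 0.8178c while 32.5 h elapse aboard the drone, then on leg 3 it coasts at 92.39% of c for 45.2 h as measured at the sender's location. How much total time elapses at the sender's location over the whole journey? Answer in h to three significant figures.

Δt = 149 h

Leg 1: 47.8 h is already measured at the sender's location.
Leg 2: γ = 1/√(1 − 0.8178²) = 1/√0.3312 = 1.738; Δt_2 = 1.738 × 32.5 = 56.47 h.
Leg 3: 45.2 h is already measured at the sender's location.
Total: 47.80 + 56.47 + 45.20 h.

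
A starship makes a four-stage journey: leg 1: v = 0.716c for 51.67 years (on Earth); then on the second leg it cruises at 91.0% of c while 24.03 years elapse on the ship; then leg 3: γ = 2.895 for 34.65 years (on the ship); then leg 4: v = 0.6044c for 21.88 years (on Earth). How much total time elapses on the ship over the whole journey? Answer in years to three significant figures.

τ = 112 years

Leg 1: γ = 1/√(1 − 0.716²) = 1/√0.4873 = 1.432; τ_1 = 51.67/1.432 = 36.07 years.
Leg 2: 24.03 years is already measured on the ship.
Leg 3: 34.65 years is already measured on the ship.
Leg 4: γ = 1/√(1 − 0.6044²) = 1/√0.6347 = 1.255; τ_4 = 21.88/1.255 = 17.43 years.
Total: 36.07 + 24.03 + 34.65 + 17.43 years.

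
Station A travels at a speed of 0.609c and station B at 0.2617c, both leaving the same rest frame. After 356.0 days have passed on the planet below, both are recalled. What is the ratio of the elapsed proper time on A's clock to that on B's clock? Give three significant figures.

τ_A/τ_B = 0.822

A: γ = 1/√(1 − 0.609²) = 1/√0.6291 = 1.261. B: γ = 1/√(1 − 0.2617²) = 1/√0.9315 = 1.036.
τ_A/τ_B = γ_B/γ_A = 1.036/1.261 = 0.8218, so τ_A/τ_B = 0.8218.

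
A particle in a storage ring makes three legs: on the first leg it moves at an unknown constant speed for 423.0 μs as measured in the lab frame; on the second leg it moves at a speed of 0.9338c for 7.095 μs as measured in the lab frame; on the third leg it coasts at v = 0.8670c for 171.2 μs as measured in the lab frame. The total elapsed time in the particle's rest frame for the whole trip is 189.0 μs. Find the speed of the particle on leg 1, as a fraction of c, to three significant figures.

Leg 1: speed unknown; τ_1 = 423.0/γ_1.
Leg 2: γ = 1/√(1 − 0.9338²) = 1/√0.1280 = 2.795; τ_2 = 7.095/2.795 = 2.539 μs.
Leg 3: γ = 1/√(1 − 0.8670²) = 1/√0.2483 = 2.007; τ_3 = 171.2/2.007 = 85.31 μs.
Total proper time: τ_1 + 2.539 + 85.31 = 189.0, so τ_1 = 189.0 − 87.85 = 101.2 μs.
γ_1 = 423.0/101.2 = 4.182; β = √(1 − 1/γ²) = √0.9428.

β = 0.971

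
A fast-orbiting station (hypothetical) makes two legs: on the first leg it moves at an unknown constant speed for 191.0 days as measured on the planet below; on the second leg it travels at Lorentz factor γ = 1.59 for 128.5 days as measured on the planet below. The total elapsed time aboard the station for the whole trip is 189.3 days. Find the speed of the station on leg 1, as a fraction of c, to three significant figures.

β = 0.823

Leg 1: speed unknown; τ_1 = 191.0/γ_1.
Leg 2: γ = 1.59; τ_2 = 128.5/1.590 = 80.82 days.
Total proper time: τ_1 + 80.82 = 189.3, so τ_1 = 189.3 − 80.82 = 108.5 days.
γ_1 = 191.0/108.5 = 1.761; β = √(1 − 1/γ²) = √0.6774.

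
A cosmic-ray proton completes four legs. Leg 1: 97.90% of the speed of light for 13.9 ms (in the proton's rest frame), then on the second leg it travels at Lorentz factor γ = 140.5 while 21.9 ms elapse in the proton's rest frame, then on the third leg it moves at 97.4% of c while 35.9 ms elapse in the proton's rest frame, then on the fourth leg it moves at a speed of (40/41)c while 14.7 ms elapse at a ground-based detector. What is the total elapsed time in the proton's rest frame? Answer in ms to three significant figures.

τ = 74.9 ms

Leg 1: 13.9 ms is already measured in the proton's rest frame.
Leg 2: 21.9 ms is already measured in the proton's rest frame.
Leg 3: 35.9 ms is already measured in the proton's rest frame.
Leg 4: γ = 1/√(1 − (40/41)²) = 41/9 ≈ 4.556; τ_4 = 14.7/4.556 = 3.227 ms.
Total: 13.90 + 21.90 + 35.90 + 3.227 ms.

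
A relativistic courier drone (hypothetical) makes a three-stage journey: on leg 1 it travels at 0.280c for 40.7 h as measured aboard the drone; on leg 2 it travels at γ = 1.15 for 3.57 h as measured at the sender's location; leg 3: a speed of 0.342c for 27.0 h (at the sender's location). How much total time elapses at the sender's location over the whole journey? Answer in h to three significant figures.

Leg 1: γ = 1/√(1 − 0.280²) = 25/24 ≈ 1.042; Δt_1 = 1.042 × 40.7 = 42.40 h.
Leg 2: 3.57 h is already measured at the sender's location.
Leg 3: 27.0 h is already measured at the sender's location.
Total: 42.40 + 3.570 + 27.00 h.

Δt = 73.0 h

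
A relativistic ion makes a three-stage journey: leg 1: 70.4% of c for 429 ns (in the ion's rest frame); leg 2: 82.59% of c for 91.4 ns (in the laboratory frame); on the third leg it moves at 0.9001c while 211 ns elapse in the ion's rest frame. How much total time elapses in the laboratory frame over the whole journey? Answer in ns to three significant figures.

Leg 1: β = 0.704; γ = 1/√(1 − 0.704²) = 1/√0.5044 = 1.408; Δt_1 = 1.408 × 429 = 604.1 ns.
Leg 2: 91.4 ns is already measured in the laboratory frame.
Leg 3: γ = 1/√(1 − 0.9001²) = 1/√0.1898 = 2.295; Δt_3 = 2.295 × 211 = 484.3 ns.
Total: 604.1 + 91.40 + 484.3 ns.

Δt = 1180 ns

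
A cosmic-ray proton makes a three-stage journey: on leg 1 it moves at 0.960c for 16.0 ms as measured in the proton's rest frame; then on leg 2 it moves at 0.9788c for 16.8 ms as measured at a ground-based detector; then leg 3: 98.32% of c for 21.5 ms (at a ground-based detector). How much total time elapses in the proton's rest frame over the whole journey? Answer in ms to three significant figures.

Leg 1: 16.0 ms is already measured in the proton's rest frame.
Leg 2: γ = 1/√(1 − 0.9788²) = 1/√0.04195 = 4.882; τ_2 = 16.8/4.882 = 3.441 ms.
Leg 3: β = 0.9832; γ = 1/√(1 − 0.9832²) = 1/√0.03332 = 5.479; τ_3 = 21.5/5.479 = 3.924 ms.
Total: 16.00 + 3.441 + 3.924 ms.

τ = 23.4 ms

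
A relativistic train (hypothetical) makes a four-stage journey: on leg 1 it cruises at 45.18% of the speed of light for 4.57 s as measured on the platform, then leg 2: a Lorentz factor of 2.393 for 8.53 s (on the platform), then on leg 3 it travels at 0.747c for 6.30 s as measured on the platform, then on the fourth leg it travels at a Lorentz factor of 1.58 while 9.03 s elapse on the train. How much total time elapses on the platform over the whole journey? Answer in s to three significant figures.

Δt = 33.7 s

Leg 1: 4.57 s is already measured on the platform.
Leg 2: 8.53 s is already measured on the platform.
Leg 3: 6.30 s is already measured on the platform.
Leg 4: γ = 1.58; Δt_4 = 1.580 × 9.03 = 14.27 s.
Total: 4.570 + 8.530 + 6.300 + 14.27 s.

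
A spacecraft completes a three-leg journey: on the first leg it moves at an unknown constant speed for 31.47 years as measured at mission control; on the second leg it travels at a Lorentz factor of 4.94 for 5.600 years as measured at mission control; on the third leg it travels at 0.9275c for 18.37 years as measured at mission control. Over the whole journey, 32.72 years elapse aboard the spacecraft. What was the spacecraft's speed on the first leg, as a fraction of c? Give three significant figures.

β = 0.619

Leg 1: speed unknown; τ_1 = 31.47/γ_1.
Leg 2: γ = 4.94; τ_2 = 5.600/4.940 = 1.134 years.
Leg 3: γ = 1/√(1 − 0.9275²) = 1/√0.1397 = 2.675; τ_3 = 18.37/2.675 = 6.867 years.
Total proper time: τ_1 + 1.134 + 6.867 = 32.72, so τ_1 = 32.72 − 8.001 = 24.72 years.
γ_1 = 31.47/24.72 = 1.273; β = √(1 − 1/γ²) = √0.3830.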